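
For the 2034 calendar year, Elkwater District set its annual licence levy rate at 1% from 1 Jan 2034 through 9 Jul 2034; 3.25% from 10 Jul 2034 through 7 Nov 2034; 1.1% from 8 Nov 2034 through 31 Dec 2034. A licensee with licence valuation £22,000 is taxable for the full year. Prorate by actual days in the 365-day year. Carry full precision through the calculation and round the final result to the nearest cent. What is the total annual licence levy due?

1 Jan – 9 Jul 2034: 190 days at 1% → £22,000 × 1% × 190/365 = £114.5205
10 Jul – 7 Nov 2034: 121 days at 3.25% → £22,000 × 3.25% × 121/365 = £237.0274
8 Nov – 31 Dec 2034: 54 days at 1.1% → £22,000 × 1.1% × 54/365 = £35.8027
Total = £387.3507

£387.35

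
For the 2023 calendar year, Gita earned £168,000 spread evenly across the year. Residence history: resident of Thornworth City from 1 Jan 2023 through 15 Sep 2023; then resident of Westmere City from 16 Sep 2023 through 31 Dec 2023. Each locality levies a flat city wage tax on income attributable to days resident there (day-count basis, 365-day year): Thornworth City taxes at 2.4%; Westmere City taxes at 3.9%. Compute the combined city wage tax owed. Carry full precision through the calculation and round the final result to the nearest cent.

£4,770.74

Thornworth City, 1 Jan – 15 Sep 2023: 258 days → £168,000 × 2.4% × 258/365 = £2,850.0164
Westmere City, 16 Sep – 31 Dec 2023: 107 days → £168,000 × 3.9% × 107/365 = £1,920.7233
Total = £4,770.7397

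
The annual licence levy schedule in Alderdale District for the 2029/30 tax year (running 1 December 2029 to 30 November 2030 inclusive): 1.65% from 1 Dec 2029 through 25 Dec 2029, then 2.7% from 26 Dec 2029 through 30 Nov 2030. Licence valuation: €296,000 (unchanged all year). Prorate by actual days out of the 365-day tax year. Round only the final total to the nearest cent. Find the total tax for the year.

1 Dec – 25 Dec 2029: 25 days at 1.65% → €296,000 × 1.65% × 25/365 = €334.5205
26 Dec 2029 – 30 Nov 2030: 340 days at 2.7% → €296,000 × 2.7% × 340/365 = €7,444.6027
Total = €7,779.1233

€7,779.12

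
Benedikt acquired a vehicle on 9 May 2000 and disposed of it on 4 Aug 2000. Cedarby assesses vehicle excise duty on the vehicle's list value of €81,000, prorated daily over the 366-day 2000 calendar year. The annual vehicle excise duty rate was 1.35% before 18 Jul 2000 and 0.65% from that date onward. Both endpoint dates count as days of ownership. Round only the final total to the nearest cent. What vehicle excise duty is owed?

9 May – 17 Jul 2000: 70 days at 1.35% → €81,000 × 1.35% × 70/366 = €209.1393
18 Jul – 4 Aug 2000: 18 days at 0.65% → €81,000 × 0.65% × 18/366 = €25.8934
Total = €235.0328

€235.03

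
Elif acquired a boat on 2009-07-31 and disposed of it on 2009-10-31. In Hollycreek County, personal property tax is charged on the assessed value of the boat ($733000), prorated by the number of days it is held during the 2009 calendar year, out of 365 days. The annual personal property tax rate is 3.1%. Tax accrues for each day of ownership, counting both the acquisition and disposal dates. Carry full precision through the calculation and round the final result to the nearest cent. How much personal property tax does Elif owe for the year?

$5789.70

Days held (2009-07-31 to 2009-10-31): 93 out of 365
Tax = $733000 × 3.1% × 93/365 = $5789.6959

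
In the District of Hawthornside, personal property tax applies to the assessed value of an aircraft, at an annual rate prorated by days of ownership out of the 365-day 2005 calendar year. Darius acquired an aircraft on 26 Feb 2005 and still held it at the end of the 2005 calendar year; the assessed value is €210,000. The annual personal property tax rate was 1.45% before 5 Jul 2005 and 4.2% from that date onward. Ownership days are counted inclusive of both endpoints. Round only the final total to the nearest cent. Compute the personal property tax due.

€5,425.77

26 Feb – 4 Jul 2005: 129 days at 1.45% → €210,000 × 1.45% × 129/365 = €1,076.1781
5 Jul – 31 Dec 2005: 180 days at 4.2% → €210,000 × 4.2% × 180/365 = €4,349.5890
Total = €5,425.7671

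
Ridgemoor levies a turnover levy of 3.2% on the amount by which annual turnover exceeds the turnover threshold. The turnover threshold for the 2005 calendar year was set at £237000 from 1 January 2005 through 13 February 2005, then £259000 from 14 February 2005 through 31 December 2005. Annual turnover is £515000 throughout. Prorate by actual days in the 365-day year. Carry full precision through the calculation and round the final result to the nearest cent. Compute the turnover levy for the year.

£8276.87

1 January – 13 February 2005: 44 days, exemption £237000 → (£515000 − £237000) × 3.2% × 44/365 = £1072.3945
14 February – 31 December 2005: 321 days, exemption £259000 → (£515000 − £259000) × 3.2% × 321/365 = £7204.4712
Total = £8276.8658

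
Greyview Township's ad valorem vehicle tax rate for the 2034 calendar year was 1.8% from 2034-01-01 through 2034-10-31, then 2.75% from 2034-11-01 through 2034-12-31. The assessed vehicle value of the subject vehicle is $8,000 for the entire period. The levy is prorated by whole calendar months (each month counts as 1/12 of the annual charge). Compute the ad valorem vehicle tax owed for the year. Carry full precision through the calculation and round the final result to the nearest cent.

$156.67

2034-01-01 to 2034-10-31: 10 months at 1.8% → $8,000 × 1.8% × 10/12 = $120.0000
2034-11-01 to 2034-12-31: 2 months at 2.75% → $8,000 × 2.75% × 2/12 = $36.6667
Total = $156.6667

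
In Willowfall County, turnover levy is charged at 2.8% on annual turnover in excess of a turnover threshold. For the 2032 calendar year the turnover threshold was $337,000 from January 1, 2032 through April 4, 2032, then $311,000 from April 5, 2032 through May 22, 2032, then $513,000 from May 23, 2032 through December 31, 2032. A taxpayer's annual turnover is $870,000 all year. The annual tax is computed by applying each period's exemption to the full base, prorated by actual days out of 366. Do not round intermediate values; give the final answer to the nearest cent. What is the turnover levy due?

January 1 – April 4, 2032: 95 days, exemption $337,000 → ($870,000 − $337,000) × 2.8% × 95/366 = $3,873.7158
April 5 – May 22, 2032: 48 days, exemption $311,000 → ($870,000 − $311,000) × 2.8% × 48/366 = $2,052.7213
May 23 – December 31, 2032: 223 days, exemption $513,000 → ($870,000 − $513,000) × 2.8% × 223/366 = $6,090.4590
Total = $12,016.8962

$12,016.90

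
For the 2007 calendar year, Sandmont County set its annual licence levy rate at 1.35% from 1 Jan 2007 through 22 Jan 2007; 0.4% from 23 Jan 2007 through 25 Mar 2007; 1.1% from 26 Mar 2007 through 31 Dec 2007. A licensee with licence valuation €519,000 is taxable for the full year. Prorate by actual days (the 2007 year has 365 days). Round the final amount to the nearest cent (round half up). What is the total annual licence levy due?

1 Jan – 22 Jan 2007: 22 days at 1.35% → €519,000 × 1.35% × 22/365 = €422.3096
23 Jan – 25 Mar 2007: 62 days at 0.4% → €519,000 × 0.4% × 62/365 = €352.6356
26 Mar – 31 Dec 2007: 281 days at 1.1% → €519,000 × 1.1% × 281/365 = €4,395.1479
Total = €5,170.0932

€5,170.09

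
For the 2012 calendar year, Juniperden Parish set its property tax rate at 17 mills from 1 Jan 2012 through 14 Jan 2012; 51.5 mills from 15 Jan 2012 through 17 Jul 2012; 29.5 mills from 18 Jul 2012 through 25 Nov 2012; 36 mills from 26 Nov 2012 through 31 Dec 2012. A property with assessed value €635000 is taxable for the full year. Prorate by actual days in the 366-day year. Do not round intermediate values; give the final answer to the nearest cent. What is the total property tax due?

1 Jan – 14 Jan 2012: 14 days at 17 mills → €635000 × 1.7% × 14/366 = €412.9235
15 Jan – 17 Jul 2012: 185 days at 51.5 mills → €635000 × 5.15% × 185/366 = €16529.9522
18 Jul – 25 Nov 2012: 131 days at 29.5 mills → €635000 × 2.95% × 131/366 = €6704.8019
26 Nov – 31 Dec 2012: 36 days at 36 mills → €635000 × 3.6% × 36/366 = €2248.5246
Total = €25896.2022

€25896.20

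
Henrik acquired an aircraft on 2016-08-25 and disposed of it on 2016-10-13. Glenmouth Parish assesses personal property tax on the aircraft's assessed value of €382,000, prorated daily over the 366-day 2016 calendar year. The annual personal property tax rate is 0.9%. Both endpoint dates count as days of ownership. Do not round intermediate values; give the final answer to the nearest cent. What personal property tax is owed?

€469.67

Days held (2016-08-25 to 2016-10-13): 50 out of 366
Tax = €382,000 × 0.9% × 50/366 = €469.6721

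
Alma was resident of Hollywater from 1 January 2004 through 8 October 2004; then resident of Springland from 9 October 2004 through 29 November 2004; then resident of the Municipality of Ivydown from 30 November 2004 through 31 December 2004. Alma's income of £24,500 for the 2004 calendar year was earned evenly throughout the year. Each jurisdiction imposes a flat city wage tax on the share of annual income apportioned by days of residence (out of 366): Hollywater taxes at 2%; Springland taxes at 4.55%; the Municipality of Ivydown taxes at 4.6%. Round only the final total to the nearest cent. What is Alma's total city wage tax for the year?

£634.46

Hollywater, 1 January – 8 October 2004: 282 days → £24,500 × 2% × 282/366 = £377.5410
Springland, 9 October – 29 November 2004: 52 days → £24,500 × 4.55% × 52/366 = £158.3798
The Municipality of Ivydown, 30 November – 31 December 2004: 32 days → £24,500 × 4.6% × 32/366 = £98.5355
Total = £634.4563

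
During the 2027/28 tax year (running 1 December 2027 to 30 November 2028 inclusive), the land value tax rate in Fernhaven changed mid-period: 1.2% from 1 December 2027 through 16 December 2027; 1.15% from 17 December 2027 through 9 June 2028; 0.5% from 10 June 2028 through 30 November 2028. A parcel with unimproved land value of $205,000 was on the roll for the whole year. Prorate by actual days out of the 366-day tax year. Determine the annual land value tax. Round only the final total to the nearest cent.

1 December – 16 December 2027: 16 days at 1.2% → $205,000 × 1.2% × 16/366 = $107.5410
17 December 2027 – 9 June 2028: 176 days at 1.15% → $205,000 × 1.15% × 176/366 = $1,133.6612
10 June – 30 November 2028: 174 days at 0.5% → $205,000 × 0.5% × 174/366 = $487.2951
Total = $1,728.4973

$1,728.50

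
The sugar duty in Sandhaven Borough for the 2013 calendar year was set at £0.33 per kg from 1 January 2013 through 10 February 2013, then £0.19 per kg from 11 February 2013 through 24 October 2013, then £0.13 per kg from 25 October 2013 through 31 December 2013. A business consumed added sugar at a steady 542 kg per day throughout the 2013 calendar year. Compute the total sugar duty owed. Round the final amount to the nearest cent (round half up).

£38,487.42

1 January – 10 February 2013: 41 days × 542 kg/day = 22,222 kg at £0.33/kg → £7,333.26
11 February – 24 October 2013: 256 days × 542 kg/day = 138,752 kg at £0.19/kg → £26,362.88
25 October – 31 December 2013: 68 days × 542 kg/day = 36,856 kg at £0.13/kg → £4,791.28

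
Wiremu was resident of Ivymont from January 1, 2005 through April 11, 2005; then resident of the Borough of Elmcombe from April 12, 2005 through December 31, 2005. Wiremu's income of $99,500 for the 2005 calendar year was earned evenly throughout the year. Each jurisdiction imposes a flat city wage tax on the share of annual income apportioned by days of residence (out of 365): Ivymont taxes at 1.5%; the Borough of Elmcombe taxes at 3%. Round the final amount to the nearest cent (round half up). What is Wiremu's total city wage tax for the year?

$2,572.01

Ivymont, January 1 – April 11, 2005: 101 days → $99,500 × 1.5% × 101/365 = $412.9932
The Borough of Elmcombe, April 12 – December 31, 2005: 264 days → $99,500 × 3% × 264/365 = $2,159.0137
Total = $2,572.0068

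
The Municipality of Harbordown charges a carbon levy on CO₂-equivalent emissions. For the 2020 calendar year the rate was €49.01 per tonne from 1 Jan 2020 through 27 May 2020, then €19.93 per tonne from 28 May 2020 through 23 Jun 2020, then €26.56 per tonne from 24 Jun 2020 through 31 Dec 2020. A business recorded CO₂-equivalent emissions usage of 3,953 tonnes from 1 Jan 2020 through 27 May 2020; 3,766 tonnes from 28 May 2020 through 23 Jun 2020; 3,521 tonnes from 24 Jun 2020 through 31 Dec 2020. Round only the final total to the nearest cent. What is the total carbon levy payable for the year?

1 Jan – 27 May 2020: 3,953 tonnes at €49.01/tonne → €193736.53
28 May – 23 Jun 2020: 3,766 tonnes at €19.93/tonne → €75056.38
24 Jun – 31 Dec 2020: 3,521 tonnes at €26.56/tonne → €93517.76

€362310.67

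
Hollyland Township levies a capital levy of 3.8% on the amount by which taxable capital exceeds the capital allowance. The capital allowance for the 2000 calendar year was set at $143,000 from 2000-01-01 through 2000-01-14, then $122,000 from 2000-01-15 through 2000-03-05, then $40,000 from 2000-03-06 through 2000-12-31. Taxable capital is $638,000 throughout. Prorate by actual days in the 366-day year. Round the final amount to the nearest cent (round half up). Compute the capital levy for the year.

2000-01-01 to 2000-01-14: 14 days, exemption $143,000 → ($638,000 − $143,000) × 3.8% × 14/366 = $719.5082
2000-01-15 to 2000-03-05: 51 days, exemption $122,000 → ($638,000 − $122,000) × 3.8% × 51/366 = $2,732.2623
2000-03-06 to 2000-12-31: 301 days, exemption $40,000 → ($638,000 − $40,000) × 3.8% × 301/366 = $18,688.3169
Total = $22,140.0874

$22,140.09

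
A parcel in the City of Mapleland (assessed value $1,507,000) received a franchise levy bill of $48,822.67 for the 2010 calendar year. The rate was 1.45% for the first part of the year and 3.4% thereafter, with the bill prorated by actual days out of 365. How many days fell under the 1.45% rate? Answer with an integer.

Let d = days at the first rate; then 365 − d days at the second rate.
$1,507,000 × [1.45%·d + 3.4%·(365−d)] / 365 = $48,822.67
Solving gives d = 30, so the new rate took effect on 31 Jan 2010.

30 days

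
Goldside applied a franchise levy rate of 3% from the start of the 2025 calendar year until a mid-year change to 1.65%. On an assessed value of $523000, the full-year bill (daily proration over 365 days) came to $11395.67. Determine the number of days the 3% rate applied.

143 days

Let d = days at the first rate; then 365 − d days at the second rate.
$523000 × [3%·d + 1.65%·(365−d)] / 365 = $11395.67
Solving gives d = 143, so the new rate took effect on May 24, 2025.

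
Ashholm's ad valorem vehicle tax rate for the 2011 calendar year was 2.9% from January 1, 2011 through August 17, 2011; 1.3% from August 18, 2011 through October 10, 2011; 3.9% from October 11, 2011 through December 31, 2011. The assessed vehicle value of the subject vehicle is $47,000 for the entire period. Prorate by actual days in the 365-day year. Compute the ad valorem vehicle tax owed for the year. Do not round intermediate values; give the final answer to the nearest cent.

$1,357.33

January 1 – August 17, 2011: 229 days at 2.9% → $47,000 × 2.9% × 229/365 = $855.1425
August 18 – October 10, 2011: 54 days at 1.3% → $47,000 × 1.3% × 54/365 = $90.3945
October 11 – December 31, 2011: 82 days at 3.9% → $47,000 × 3.9% × 82/365 = $411.7973
Total = $1,357.3342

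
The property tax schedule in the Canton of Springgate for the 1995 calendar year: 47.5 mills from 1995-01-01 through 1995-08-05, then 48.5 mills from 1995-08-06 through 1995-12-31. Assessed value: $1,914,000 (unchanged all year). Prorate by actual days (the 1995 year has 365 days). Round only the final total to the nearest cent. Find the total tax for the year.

$91,691.09

1995-01-01 to 1995-08-05: 217 days at 47.5 mills → $1,914,000 × 4.75% × 217/365 = $54,050.8356
1995-08-06 to 1995-12-31: 148 days at 48.5 mills → $1,914,000 × 4.85% × 148/365 = $37,640.2521
Total = $91,691.0877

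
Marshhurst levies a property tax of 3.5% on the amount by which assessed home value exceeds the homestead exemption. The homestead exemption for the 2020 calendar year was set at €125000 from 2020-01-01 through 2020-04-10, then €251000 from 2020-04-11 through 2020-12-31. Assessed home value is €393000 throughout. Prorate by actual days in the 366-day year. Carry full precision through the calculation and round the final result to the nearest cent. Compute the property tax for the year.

€6186.97

2020-01-01 to 2020-04-10: 101 days, exemption €125000 → (€393000 − €125000) × 3.5% × 101/366 = €2588.4699
2020-04-11 to 2020-12-31: 265 days, exemption €251000 → (€393000 − €251000) × 3.5% × 265/366 = €3598.4973
Total = €6186.9672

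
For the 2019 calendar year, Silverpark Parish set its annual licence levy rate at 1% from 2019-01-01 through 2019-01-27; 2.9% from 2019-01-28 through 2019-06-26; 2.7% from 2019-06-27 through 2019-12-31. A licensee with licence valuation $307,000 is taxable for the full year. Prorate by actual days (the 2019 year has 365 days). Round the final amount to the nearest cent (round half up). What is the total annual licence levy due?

2019-01-01 to 2019-01-27: 27 days at 1% → $307,000 × 1% × 27/365 = $227.0959
2019-01-28 to 2019-06-26: 150 days at 2.9% → $307,000 × 2.9% × 150/365 = $3,658.7671
2019-06-27 to 2019-12-31: 188 days at 2.7% → $307,000 × 2.7% × 188/365 = $4,269.4027
Total = $8,155.2658

$8,155.27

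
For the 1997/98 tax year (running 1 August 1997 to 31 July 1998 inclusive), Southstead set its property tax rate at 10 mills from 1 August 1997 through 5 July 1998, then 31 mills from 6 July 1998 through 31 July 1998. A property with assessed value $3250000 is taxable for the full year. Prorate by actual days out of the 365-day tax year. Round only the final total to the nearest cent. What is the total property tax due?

1 August 1997 – 5 July 1998: 339 days at 10 mills → $3250000 × 1% × 339/365 = $30184.9315
6 July – 31 July 1998: 26 days at 31 mills → $3250000 × 3.1% × 26/365 = $7176.7123
Total = $37361.6438

$37361.64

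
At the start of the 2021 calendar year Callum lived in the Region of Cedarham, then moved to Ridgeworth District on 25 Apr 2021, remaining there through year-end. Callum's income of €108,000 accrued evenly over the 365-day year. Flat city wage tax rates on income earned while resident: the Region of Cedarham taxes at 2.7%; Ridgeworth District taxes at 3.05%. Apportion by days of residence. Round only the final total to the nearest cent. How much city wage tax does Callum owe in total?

The Region of Cedarham, 1 Jan – 24 Apr 2021: 114 days → €108,000 × 2.7% × 114/365 = €910.7507
Ridgeworth District, 25 Apr – 31 Dec 2021: 251 days → €108,000 × 3.05% × 251/365 = €2,265.1890
Total = €3,175.9397

€3,175.94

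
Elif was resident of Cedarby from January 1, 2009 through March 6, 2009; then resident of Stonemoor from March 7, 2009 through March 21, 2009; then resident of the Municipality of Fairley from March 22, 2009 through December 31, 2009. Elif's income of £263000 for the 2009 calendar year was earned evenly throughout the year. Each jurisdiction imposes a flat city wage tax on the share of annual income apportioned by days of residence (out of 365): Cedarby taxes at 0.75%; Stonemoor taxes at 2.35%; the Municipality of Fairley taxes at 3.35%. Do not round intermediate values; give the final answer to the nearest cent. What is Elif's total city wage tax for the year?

£7484.69

Cedarby, January 1 – March 6, 2009: 65 days → £263000 × 0.75% × 65/365 = £351.2671
Stonemoor, March 7 – March 21, 2009: 15 days → £263000 × 2.35% × 15/365 = £253.9932
The Municipality of Fairley, March 22 – December 31, 2009: 285 days → £263000 × 3.35% × 285/365 = £6879.4315
Total = £7484.6918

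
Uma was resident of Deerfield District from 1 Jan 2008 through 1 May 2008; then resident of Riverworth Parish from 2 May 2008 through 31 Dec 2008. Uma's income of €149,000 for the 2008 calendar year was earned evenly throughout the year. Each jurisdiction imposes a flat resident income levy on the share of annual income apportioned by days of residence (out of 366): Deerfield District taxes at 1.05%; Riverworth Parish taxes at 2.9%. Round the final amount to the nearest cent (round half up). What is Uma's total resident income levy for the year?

€3,402.17

Deerfield District, 1 Jan – 1 May 2008: 122 days → €149,000 × 1.05% × 122/366 = €521.5000
Riverworth Parish, 2 May – 31 Dec 2008: 244 days → €149,000 × 2.9% × 244/366 = €2,880.6667
Total = €3,402.1667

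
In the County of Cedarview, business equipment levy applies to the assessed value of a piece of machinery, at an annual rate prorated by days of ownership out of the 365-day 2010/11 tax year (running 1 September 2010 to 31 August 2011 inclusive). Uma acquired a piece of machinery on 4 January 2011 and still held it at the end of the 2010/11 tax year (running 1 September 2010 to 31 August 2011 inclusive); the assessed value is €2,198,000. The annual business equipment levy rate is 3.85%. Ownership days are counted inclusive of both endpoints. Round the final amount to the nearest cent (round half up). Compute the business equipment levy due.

Days held (4 January – 31 August 2011): 240 out of 365
Tax = €2,198,000 × 3.85% × 240/365 = €55,642.5205

€55,642.52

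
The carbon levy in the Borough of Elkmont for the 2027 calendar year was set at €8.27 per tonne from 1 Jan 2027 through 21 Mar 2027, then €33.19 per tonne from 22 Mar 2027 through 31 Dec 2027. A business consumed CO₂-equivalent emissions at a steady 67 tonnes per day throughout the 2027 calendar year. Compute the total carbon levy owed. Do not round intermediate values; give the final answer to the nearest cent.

1 Jan – 21 Mar 2027: 80 days × 67 tonnes/day = 5,360 tonnes at €8.27/tonne → €44,327.20
22 Mar – 31 Dec 2027: 285 days × 67 tonnes/day = 19,095 tonnes at €33.19/tonne → €633,763.05

€678,090.25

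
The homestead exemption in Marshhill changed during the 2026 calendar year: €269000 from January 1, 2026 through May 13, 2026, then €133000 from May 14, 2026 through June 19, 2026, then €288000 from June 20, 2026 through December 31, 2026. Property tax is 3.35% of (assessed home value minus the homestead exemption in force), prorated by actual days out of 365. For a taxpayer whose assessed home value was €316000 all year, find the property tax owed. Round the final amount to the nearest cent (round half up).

€1696.29

January 1 – May 13, 2026: 133 days, exemption €269000 → (€316000 − €269000) × 3.35% × 133/365 = €573.7219
May 14 – June 19, 2026: 37 days, exemption €133000 → (€316000 − €133000) × 3.35% × 37/365 = €621.4479
June 20 – December 31, 2026: 195 days, exemption €288000 → (€316000 − €288000) × 3.35% × 195/365 = €501.1233
Total = €1696.2932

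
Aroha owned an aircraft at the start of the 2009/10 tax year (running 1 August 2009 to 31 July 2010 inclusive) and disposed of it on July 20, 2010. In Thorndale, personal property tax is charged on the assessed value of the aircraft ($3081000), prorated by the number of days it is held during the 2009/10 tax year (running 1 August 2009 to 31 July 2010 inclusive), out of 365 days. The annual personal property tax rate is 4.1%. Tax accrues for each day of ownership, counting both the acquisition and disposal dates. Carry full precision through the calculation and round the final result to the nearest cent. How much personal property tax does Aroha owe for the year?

$122514.07

Days held (August 1, 2009 – July 20, 2010): 354 out of 365
Tax = $3081000 × 4.1% × 354/365 = $122514.0658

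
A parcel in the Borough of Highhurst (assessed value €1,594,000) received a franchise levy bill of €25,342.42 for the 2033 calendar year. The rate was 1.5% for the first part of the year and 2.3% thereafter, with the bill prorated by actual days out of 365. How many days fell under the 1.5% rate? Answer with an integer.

324 days

Let d = days at the first rate; then 365 − d days at the second rate.
€1,594,000 × [1.5%·d + 2.3%·(365−d)] / 365 = €25,342.42
Solving gives d = 324, so the new rate took effect on 21 November 2033.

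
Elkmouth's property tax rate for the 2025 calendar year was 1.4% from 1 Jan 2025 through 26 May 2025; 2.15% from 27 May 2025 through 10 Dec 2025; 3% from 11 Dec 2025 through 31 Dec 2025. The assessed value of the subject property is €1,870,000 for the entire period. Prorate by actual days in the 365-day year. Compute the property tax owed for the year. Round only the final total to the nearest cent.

1 Jan – 26 May 2025: 146 days at 1.4% → €1,870,000 × 1.4% × 146/365 = €10,472.0000
27 May – 10 Dec 2025: 198 days at 2.15% → €1,870,000 × 2.15% × 198/365 = €21,809.8356
11 Dec – 31 Dec 2025: 21 days at 3% → €1,870,000 × 3% × 21/365 = €3,227.6712
Total = €35,509.5068

€35,509.51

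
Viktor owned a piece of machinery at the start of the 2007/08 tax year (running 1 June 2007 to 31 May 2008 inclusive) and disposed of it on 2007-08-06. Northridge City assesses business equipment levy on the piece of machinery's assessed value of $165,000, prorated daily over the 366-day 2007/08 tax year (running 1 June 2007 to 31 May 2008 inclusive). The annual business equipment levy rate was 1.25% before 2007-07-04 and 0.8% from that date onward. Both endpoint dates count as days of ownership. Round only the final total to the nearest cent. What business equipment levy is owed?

2007-06-01 to 2007-07-03: 33 days at 1.25% → $165,000 × 1.25% × 33/366 = $185.9631
2007-07-04 to 2007-08-06: 34 days at 0.8% → $165,000 × 0.8% × 34/366 = $122.6230
Total = $308.5861

$308.59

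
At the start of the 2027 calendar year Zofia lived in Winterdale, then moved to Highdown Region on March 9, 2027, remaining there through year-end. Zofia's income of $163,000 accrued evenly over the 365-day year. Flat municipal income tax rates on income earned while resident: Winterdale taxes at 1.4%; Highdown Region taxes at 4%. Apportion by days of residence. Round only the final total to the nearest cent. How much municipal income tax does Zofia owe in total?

$5,742.07

Winterdale, January 1 – March 8, 2027: 67 days → $163,000 × 1.4% × 67/365 = $418.8877
Highdown Region, March 9 – December 31, 2027: 298 days → $163,000 × 4% × 298/365 = $5,323.1781
Total = $5,742.0658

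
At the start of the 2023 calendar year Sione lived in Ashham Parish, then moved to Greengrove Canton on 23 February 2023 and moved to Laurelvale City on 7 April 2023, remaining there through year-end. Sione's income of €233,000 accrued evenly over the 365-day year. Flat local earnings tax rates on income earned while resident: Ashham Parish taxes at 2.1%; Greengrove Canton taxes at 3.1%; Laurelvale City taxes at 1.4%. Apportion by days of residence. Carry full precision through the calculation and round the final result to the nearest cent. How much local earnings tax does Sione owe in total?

Ashham Parish, 1 January – 22 February 2023: 53 days → €233,000 × 2.1% × 53/365 = €710.4904
Greengrove Canton, 23 February – 6 April 2023: 43 days → €233,000 × 3.1% × 43/365 = €850.9288
Laurelvale City, 7 April – 31 December 2023: 269 days → €233,000 × 1.4% × 269/365 = €2,404.0493
Total = €3,965.4685

€3,965.47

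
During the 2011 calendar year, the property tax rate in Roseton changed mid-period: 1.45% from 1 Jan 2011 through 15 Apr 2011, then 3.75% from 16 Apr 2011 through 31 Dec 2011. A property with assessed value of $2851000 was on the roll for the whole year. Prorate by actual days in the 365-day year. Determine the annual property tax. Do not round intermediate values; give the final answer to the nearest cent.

1 Jan – 15 Apr 2011: 105 days at 1.45% → $2851000 × 1.45% × 105/365 = $11892.1849
16 Apr – 31 Dec 2011: 260 days at 3.75% → $2851000 × 3.75% × 260/365 = $76156.8493
Total = $88049.0342

$88049.03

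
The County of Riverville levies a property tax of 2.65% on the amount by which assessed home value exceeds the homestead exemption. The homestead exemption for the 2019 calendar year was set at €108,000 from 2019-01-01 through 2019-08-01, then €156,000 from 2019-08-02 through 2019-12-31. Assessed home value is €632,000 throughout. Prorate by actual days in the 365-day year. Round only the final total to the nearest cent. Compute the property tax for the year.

2019-01-01 to 2019-08-01: 213 days, exemption €108,000 → (€632,000 − €108,000) × 2.65% × 213/365 = €8,103.3370
2019-08-02 to 2019-12-31: 152 days, exemption €156,000 → (€632,000 − €156,000) × 2.65% × 152/365 = €5,252.9534
Total = €13,356.2904

€13,356.29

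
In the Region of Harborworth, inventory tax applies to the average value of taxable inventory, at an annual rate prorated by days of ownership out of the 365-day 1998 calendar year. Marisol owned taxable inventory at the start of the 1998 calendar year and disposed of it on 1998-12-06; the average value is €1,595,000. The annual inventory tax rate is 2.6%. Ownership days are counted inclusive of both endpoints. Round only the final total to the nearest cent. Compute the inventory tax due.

Days held (1998-01-01 to 1998-12-06): 340 out of 365
Tax = €1,595,000 × 2.6% × 340/365 = €38,629.5890

€38,629.59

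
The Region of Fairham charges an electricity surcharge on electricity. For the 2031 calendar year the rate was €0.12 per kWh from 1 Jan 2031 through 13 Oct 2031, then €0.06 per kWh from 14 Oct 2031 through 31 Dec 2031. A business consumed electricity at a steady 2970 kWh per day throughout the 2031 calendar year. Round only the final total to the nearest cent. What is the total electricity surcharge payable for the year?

1 Jan – 13 Oct 2031: 286 days × 2970 kWh/day = 849,420 kWh at €0.12/kWh → €101930.40
14 Oct – 31 Dec 2031: 79 days × 2970 kWh/day = 234,630 kWh at €0.06/kWh → €14077.80

€116008.20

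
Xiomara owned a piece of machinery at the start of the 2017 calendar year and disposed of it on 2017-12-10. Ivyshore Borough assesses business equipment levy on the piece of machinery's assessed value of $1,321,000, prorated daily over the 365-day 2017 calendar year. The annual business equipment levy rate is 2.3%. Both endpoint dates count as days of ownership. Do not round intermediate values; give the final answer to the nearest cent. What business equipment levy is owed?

$28,634.94

Days held (2017-01-01 to 2017-12-10): 344 out of 365
Tax = $1,321,000 × 2.3% × 344/365 = $28,634.9370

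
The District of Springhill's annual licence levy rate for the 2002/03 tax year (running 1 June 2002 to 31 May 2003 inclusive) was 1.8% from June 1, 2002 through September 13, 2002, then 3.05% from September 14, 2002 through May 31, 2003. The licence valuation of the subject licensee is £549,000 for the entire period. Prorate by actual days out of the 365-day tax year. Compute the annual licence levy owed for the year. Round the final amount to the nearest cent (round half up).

June 1 – September 13, 2002: 105 days at 1.8% → £549,000 × 1.8% × 105/365 = £2,842.7671
September 14, 2002 – May 31, 2003: 260 days at 3.05% → £549,000 × 3.05% × 260/365 = £11,927.5890
Total = £14,770.3562

£14,770.36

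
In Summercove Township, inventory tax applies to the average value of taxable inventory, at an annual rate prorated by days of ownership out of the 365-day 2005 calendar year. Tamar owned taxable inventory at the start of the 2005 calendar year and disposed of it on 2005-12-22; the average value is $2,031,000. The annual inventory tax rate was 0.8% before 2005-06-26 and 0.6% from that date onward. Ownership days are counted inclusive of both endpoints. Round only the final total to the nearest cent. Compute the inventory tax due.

$13,844.19

2005-01-01 to 2005-06-25: 176 days at 0.8% → $2,031,000 × 0.8% × 176/365 = $7,834.6521
2005-06-26 to 2005-12-22: 180 days at 0.6% → $2,031,000 × 0.6% × 180/365 = $6,009.5342
Total = $13,844.1863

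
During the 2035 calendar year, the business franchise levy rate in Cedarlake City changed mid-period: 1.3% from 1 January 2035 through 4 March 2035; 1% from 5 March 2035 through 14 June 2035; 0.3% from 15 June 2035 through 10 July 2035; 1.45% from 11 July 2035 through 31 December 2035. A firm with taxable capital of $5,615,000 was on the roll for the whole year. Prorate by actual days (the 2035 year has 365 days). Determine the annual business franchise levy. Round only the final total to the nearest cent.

1 January – 4 March 2035: 63 days at 1.3% → $5,615,000 × 1.3% × 63/365 = $12,599.1370
5 March – 14 June 2035: 102 days at 1% → $5,615,000 × 1% × 102/365 = $15,691.2329
15 June – 10 July 2035: 26 days at 0.3% → $5,615,000 × 0.3% × 26/365 = $1,199.9178
11 July – 31 December 2035: 174 days at 1.45% → $5,615,000 × 1.45% × 174/365 = $38,812.7260
Total = $68,303.0137

$68,303.01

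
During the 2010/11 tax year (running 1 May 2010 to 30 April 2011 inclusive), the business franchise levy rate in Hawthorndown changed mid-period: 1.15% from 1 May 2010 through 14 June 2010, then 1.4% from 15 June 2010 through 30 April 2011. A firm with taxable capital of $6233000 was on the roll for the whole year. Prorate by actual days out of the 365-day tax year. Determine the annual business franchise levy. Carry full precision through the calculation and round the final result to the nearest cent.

1 May – 14 June 2010: 45 days at 1.15% → $6233000 × 1.15% × 45/365 = $8837.1986
15 June 2010 – 30 April 2011: 320 days at 1.4% → $6233000 × 1.4% × 320/365 = $76503.6712
Total = $85340.8699

$85340.87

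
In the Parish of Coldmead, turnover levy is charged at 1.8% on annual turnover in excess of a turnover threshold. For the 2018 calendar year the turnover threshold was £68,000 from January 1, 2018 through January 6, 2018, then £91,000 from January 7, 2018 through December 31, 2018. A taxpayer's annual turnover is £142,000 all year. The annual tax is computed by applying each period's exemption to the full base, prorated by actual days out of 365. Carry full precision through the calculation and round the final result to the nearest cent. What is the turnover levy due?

£924.81

January 1 – January 6, 2018: 6 days, exemption £68,000 → (£142,000 − £68,000) × 1.8% × 6/365 = £21.8959
January 7 – December 31, 2018: 359 days, exemption £91,000 → (£142,000 − £91,000) × 1.8% × 359/365 = £902.9096
Total = £924.8055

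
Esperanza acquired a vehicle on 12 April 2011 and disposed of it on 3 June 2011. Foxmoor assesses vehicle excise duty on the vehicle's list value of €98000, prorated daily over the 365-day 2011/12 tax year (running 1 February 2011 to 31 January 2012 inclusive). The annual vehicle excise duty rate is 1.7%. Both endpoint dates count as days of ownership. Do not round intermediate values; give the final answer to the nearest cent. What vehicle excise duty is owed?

Days held (12 April – 3 June 2011): 53 out of 365
Tax = €98000 × 1.7% × 53/365 = €241.9123

€241.91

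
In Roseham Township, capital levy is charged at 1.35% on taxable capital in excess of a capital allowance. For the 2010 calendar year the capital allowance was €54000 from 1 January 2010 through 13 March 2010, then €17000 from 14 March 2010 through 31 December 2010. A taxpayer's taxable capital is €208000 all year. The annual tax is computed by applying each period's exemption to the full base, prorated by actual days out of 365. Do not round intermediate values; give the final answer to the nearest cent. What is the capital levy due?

1 January – 13 March 2010: 72 days, exemption €54000 → (€208000 − €54000) × 1.35% × 72/365 = €410.1041
14 March – 31 December 2010: 293 days, exemption €17000 → (€208000 − €17000) × 1.35% × 293/365 = €2069.8644
Total = €2479.9685

€2479.97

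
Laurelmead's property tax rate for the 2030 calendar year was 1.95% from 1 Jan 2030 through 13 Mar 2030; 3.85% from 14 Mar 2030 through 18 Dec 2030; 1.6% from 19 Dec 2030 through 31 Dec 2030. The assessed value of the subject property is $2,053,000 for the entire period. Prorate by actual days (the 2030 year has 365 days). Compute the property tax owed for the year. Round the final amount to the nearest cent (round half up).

1 Jan – 13 Mar 2030: 72 days at 1.95% → $2,053,000 × 1.95% × 72/365 = $7,897.0192
14 Mar – 18 Dec 2030: 280 days at 3.85% → $2,053,000 × 3.85% × 280/365 = $60,633.8082
19 Dec – 31 Dec 2030: 13 days at 1.6% → $2,053,000 × 1.6% × 13/365 = $1,169.9288
Total = $69,700.7562

$69,700.76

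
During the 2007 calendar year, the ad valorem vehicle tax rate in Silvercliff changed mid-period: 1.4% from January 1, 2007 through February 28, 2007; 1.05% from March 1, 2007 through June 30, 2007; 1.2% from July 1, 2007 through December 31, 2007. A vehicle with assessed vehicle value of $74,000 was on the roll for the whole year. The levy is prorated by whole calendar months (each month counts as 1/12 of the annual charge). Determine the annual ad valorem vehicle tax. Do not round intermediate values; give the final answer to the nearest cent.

$875.67

January 1 – February 28, 2007: 2 months at 1.4% → $74,000 × 1.4% × 2/12 = $172.6667
March 1 – June 30, 2007: 4 months at 1.05% → $74,000 × 1.05% × 4/12 = $259.0000
July 1 – December 31, 2007: 6 months at 1.2% → $74,000 × 1.2% × 6/12 = $444.0000
Total = $875.6667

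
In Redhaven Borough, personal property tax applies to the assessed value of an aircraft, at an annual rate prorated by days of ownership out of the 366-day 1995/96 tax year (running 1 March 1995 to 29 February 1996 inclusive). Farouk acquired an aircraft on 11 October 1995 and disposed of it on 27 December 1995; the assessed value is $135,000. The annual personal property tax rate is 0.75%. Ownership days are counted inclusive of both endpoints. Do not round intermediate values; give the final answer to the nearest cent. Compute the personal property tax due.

$215.78

Days held (11 October – 27 December 1995): 78 out of 366
Tax = $135,000 × 0.75% × 78/366 = $215.7787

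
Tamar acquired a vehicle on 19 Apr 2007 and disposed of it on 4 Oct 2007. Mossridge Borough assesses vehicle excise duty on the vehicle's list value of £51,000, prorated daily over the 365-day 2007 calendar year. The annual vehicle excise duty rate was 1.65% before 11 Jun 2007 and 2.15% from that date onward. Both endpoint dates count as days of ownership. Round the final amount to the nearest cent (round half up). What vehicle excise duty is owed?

19 Apr – 10 Jun 2007: 53 days at 1.65% → £51,000 × 1.65% × 53/365 = £122.1904
11 Jun – 4 Oct 2007: 116 days at 2.15% → £51,000 × 2.15% × 116/365 = £348.4767
Total = £470.6671

£470.67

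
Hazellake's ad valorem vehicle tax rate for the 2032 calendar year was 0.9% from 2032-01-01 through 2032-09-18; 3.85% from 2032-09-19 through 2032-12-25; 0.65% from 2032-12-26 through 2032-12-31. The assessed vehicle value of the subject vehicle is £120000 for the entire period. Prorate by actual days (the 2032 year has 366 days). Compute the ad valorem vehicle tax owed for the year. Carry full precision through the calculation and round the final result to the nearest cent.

2032-01-01 to 2032-09-18: 262 days at 0.9% → £120000 × 0.9% × 262/366 = £773.1148
2032-09-19 to 2032-12-25: 98 days at 3.85% → £120000 × 3.85% × 98/366 = £1237.0492
2032-12-26 to 2032-12-31: 6 days at 0.65% → £120000 × 0.65% × 6/366 = £12.7869
Total = £2022.9508

£2022.95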